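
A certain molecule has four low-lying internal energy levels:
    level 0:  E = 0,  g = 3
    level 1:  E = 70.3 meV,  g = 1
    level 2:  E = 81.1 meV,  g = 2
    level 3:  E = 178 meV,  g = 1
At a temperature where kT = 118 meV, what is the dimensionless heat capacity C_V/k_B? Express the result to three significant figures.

Eᵢ/kT = 0, 0.59576, 0.68729, 1.5085.
Z = Σ gᵢe^(−Eᵢ/kT) = 3·e^(−0) + 1·e^(−0.59576) + 2·e^(−0.68729) + 1·e^(−1.5085) = 3.0000 + 0.55114 + 1.0059 + 0.22124 = 4.7783.
⟨E⟩ = 33.423 meV, ⟨E²⟩ = 3421.6 meV².
C_V/k_B = (⟨E²⟩ − ⟨E⟩²)/(kT)² = (3421.6 − 1117.1)/13924 = 0.166.

0.166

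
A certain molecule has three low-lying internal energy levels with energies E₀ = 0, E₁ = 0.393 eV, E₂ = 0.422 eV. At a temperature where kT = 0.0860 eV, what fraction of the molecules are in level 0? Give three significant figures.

0.983

Eᵢ/kT = 0, 4.5698, 4.9070.
Z = Σ e^(−Eᵢ/kT) = e^(−0) + e^(−4.5698) + e^(−4.9070) = 1.0000 + 0.010360 + 0.0073946 = 1.0178.
P₀ = e^(−E₀/kT) / Z = 1.0000/1.0178 = 0.983.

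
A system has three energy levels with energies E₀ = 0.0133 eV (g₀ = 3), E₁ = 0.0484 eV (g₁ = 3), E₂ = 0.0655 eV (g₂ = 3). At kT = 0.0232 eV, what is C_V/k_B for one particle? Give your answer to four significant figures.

Eᵢ/kT = 0.573276, 2.08621, 2.82328.
Z = Σ gᵢe^(−Eᵢ/kT) = 3·e^(−0.573276) + 3·e^(−2.08621) + 3·e^(−2.82328) = 1.69103 + 0.372470 + 0.178232 = 2.24173.
⟨E⟩ = 0.0232822 eV, ⟨E²⟩ = 0.000863761 eV².
C_V/k_B = (⟨E²⟩ − ⟨E⟩²)/(kT)² = (0.000863761 − 0.000542061)/0.000538240 = 0.5977.

0.5977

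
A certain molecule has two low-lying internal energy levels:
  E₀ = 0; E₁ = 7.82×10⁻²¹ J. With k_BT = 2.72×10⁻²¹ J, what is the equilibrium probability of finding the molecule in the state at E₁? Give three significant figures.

Eᵢ/kT = 0, 2.8750.
Z = Σ e^(−Eᵢ/kT) = e^(−0) + e^(−2.8750) = 1.0000 + 0.056416 = 1.0564.
P₁ = e^(−E₁/kT) / Z = 0.056416/1.0564 = 0.0534.

0.0534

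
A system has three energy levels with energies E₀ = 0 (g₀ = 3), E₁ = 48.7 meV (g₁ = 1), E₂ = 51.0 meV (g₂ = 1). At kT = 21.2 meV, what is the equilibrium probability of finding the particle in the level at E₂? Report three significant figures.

0.0283

Eᵢ/kT = 0, 2.2972, 2.4057.
Z = Σ gᵢe^(−Eᵢ/kT) = 3·e^(−0) + 1·e^(−2.2972) + 1·e^(−2.4057) = 3.0000 + 0.10054 + 0.090202 = 3.1907.
P₂ = g₂ e^(−E₂/kT) / Z = 0.090202/3.1907 = 0.0283.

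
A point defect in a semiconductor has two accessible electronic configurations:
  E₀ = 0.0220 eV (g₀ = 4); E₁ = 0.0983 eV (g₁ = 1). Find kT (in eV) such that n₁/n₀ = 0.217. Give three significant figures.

n₁/n₀ = (g₁/g₀) exp[−(E₁−E₀)/kT] = 0.217.
⇒ (E₁−E₀)/kT = ln((1/4)/0.217) = ln(1.1521) = 0.14159.
kT = 0.0763 eV / 0.14159 = 0.539 eV.

0.539 eV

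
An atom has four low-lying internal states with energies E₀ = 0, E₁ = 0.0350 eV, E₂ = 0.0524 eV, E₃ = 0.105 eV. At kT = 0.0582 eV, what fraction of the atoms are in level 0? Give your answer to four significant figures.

Eᵢ/kT = 0, 0.601375, 0.900344, 1.80412.
Z = Σ e^(−Eᵢ/kT) = e^(−0) + e^(−0.601375) + e^(−0.900344) + e^(−1.80412) = 1.00000 + 0.548058 + 0.406430 + 0.164619 = 2.11911.
P₀ = e^(−E₀/kT) / Z = 1.00000/2.11911 = 0.4719.

0.4719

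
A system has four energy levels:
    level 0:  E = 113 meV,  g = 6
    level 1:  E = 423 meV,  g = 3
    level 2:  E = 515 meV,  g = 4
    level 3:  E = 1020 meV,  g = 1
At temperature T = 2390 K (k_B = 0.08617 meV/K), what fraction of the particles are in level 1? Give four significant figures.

0.09190

k_BT = 0.08617 × 2390 K = 205.946 meV.
Eᵢ/kT = 0.548688, 2.05394, 2.50066, 4.95275.
Z = Σ gᵢe^(−Eᵢ/kT) = 6·e^(−0.548688) + 3·e^(−2.05394) + 4·e^(−2.50066) + 1·e^(−4.95275) = 3.46624 + 0.384686 + 0.328123 + 0.00706396 = 4.18611.
P₁ = g₁ e^(−E₁/kT) / Z = 0.384686/4.18611 = 0.09190.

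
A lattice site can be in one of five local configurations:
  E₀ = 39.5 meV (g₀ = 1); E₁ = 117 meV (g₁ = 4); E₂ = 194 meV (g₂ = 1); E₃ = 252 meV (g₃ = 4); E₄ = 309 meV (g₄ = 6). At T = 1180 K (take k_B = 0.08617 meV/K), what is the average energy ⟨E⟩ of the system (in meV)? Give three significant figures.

139 meV

k_BT = 0.08617 × 1180 K = 101.68 meV.
Eᵢ/kT = 0.38847, 1.1507, 1.9079, 2.4784, 3.0389.
Z = Σ gᵢe^(−Eᵢ/kT) = 1·e^(−0.38847) + 4·e^(−1.1507) + 1·e^(−1.9079) + 4·e^(−2.4784) + 6·e^(−3.0389) = 0.67809 + 1.2657 + 0.14839 + 0.33551 + 0.28733 = 2.7150.
⟨E⟩ = Σ Eᵢ gᵢe^(−Eᵢ/kT) / Z = (39.5·0.67809 + 117·1.2657 + 194·0.14839 + 252·0.33551 + 309·0.28733) / 2.7150 = 139 meV.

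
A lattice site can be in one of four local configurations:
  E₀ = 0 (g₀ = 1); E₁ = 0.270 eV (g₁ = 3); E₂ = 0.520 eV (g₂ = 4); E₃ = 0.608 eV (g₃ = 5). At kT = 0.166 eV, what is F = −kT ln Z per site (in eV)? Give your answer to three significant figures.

-0.106 eV

Eᵢ/kT = 0, 1.6265, 3.1325, 3.6627.
Z = Σ gᵢe^(−Eᵢ/kT) = 1·e^(−0) + 3·e^(−1.6265) + 4·e^(−3.1325) + 5·e^(−3.6627) = 1.0000 + 0.58985 + 0.17443 + 0.12832 = 1.8926.
F = −kT ln Z = −0.166 × ln(1.8926) = −0.166 × 0.63795 = -0.106 eV.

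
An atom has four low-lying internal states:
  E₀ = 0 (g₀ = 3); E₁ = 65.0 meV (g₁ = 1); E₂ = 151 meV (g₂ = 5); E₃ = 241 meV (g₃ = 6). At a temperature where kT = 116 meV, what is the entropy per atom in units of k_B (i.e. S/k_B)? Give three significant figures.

Eᵢ/kT = 0, 0.56034, 1.3017, 2.0776.
Z = Σ gᵢe^(−Eᵢ/kT) = 3·e^(−0) + 1·e^(−0.56034) + 5·e^(−1.3017) + 6·e^(−2.0776) = 3.0000 + 0.57101 + 1.3603 + 0.75138 = 5.6827.
⟨E⟩ = Σ EᵢPᵢ = 74.543 meV.
S/k_B = ln Z + ⟨E⟩/kT = ln(5.6827) + 74.543/116 = 1.7374 + 0.64261 = 2.38.

2.38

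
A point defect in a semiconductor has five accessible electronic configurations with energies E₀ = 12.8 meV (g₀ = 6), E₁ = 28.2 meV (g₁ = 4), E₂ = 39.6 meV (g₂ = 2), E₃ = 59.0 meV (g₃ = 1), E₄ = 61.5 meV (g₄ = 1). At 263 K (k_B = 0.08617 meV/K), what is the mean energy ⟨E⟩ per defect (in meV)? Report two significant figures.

19 meV

k_BT = 0.08617 × 263 K = 22.66 meV.
Eᵢ/kT = 0.5649, 1.244, 1.748, 2.604, 2.714.
Z = Σ gᵢe^(−Eᵢ/kT) = 6·e^(−0.5649) + 4·e^(−1.244) + 2·e^(−1.748) + 1·e^(−2.604) + 1·e^(−2.714) = 3.411 + 1.153 + 0.3482 + 0.07398 + 0.06627 = 5.052.
⟨E⟩ = Σ Eᵢ gᵢe^(−Eᵢ/kT) / Z = (12.8·3.411 + 28.2·1.153 + 39.6·0.3482 + 59.0·0.07398 + 61.5·0.06627) / 5.052 = 19 meV.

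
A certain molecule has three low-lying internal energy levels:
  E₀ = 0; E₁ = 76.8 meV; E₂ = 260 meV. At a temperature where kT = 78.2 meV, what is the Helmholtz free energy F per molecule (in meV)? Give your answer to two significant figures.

-27 meV

Eᵢ/kT = 0, 0.9821, 3.325.
Z = Σ e^(−Eᵢ/kT) = e^(−0) + e^(−0.9821) + e^(−3.325) = 1.000 + 0.3745 + 0.03597 = 1.410.
F = −kT ln Z = −78.2 × ln(1.410) = −78.2 × 0.3436 = -27 meV.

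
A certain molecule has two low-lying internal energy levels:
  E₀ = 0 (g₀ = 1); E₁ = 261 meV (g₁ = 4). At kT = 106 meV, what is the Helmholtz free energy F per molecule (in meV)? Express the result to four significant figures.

Eᵢ/kT = 0, 2.46226.
Z = Σ gᵢe^(−Eᵢ/kT) = 1·e^(−0) + 4·e^(−2.46226) = 1.00000 + 0.340968 = 1.34097.
F = −kT ln Z = −106 × ln(1.34097) = −106 × 0.293393 = -31.10 meV.

-31.10 meV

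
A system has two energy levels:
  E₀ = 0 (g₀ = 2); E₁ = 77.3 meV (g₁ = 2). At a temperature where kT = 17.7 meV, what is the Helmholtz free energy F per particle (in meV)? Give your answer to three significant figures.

-12.5 meV

Eᵢ/kT = 0, 4.3672.
Z = Σ gᵢe^(−Eᵢ/kT) = 2·e^(−0) + 2·e^(−4.3672) = 2.0000 + 0.025373 = 2.0254.
F = −kT ln Z = −17.7 × ln(2.0254) = −17.7 × 0.70577 = -12.5 meV.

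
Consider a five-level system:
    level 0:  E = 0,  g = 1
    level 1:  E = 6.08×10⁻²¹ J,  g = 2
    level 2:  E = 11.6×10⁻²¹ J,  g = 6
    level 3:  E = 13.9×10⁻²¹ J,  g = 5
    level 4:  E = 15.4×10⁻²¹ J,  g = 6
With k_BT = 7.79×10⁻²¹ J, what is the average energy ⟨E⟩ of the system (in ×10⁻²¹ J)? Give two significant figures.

9.3 ×10⁻²¹ J

Eᵢ/kT = 0, 0.7805, 1.489, 1.784, 1.977.
Z = Σ gᵢe^(−Eᵢ/kT) = 1·e^(−0) + 2·e^(−0.7805) + 6·e^(−1.489) + 5·e^(−1.784) + 6·e^(−1.977) = 1.000 + 0.9164 + 1.354 + 0.8398 + 0.8309 = 4.941.
⟨E⟩ = Σ Eᵢ gᵢe^(−Eᵢ/kT) / Z = (0·1.000 + 6.08·0.9164 + 11.6·1.354 + 13.9·0.8398 + 15.4·0.8309) / 4.941 = 9.3 ×10⁻²¹ J.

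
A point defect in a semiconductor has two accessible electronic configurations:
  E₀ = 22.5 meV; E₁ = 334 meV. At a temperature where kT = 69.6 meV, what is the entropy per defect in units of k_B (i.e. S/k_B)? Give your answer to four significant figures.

Eᵢ/kT = 0.323276, 4.79885.
Z = Σ e^(−Eᵢ/kT) = e^(−0.323276) + e^(−4.79885) = 0.723774 + 0.00823922 = 0.732013.
⟨E⟩ = Σ EᵢPᵢ = 26.0061 meV.
S/k_B = ln Z + ⟨E⟩/kT = ln(0.732013) + 26.0061/69.6 = -0.311957 + 0.373651 = 0.06169.

0.06169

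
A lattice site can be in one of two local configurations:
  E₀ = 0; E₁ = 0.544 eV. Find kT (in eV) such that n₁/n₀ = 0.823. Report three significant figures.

n₁/n₀ = exp[−(E₁−E₀)/kT] = 0.823.
⇒ (E₁−E₀)/kT = ln(1/0.823) = ln(1.2151) = 0.19483.
kT = 0.544 eV / 0.19483 = 2.79 eV.

2.79 eV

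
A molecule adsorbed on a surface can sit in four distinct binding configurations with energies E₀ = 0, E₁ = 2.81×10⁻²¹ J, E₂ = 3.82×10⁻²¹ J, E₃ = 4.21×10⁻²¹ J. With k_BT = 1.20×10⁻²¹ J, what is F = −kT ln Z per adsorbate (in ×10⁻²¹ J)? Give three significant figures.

-0.186 ×10⁻²¹ J

Eᵢ/kT = 0, 2.3417, 3.1833, 3.5083.
Z = Σ e^(−Eᵢ/kT) = e^(−0) + e^(−2.3417) + e^(−3.1833) + e^(−3.5083) = 1.0000 + 0.096164 + 0.041449 + 0.029948 = 1.1676.
F = −kT ln Z = −1.20 × ln(1.1676) = −1.20 × 0.15495 = -0.186 ×10⁻²¹ J.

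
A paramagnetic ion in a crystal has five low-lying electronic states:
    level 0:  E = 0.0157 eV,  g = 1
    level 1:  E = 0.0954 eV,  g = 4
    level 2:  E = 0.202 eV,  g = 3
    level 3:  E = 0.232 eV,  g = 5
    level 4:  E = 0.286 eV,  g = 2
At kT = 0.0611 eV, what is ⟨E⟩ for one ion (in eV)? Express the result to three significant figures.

Eᵢ/kT = 0.25696, 1.5614, 3.3061, 3.7971, 4.6809.
Z = Σ gᵢe^(−Eᵢ/kT) = 1·e^(−0.25696) + 4·e^(−1.5614) + 3·e^(−3.3061) + 5·e^(−3.7971) + 2·e^(−4.6809) = 0.77340 + 0.83937 + 0.10998 + 0.11218 + 0.018541 = 1.8535.
⟨E⟩ = Σ Eᵢ gᵢe^(−Eᵢ/kT) / Z = (0.0157·0.77340 + 0.0954·0.83937 + 0.202·0.10998 + 0.232·0.11218 + 0.286·0.018541) / 1.8535 = 0.0786 eV.

0.0786 eV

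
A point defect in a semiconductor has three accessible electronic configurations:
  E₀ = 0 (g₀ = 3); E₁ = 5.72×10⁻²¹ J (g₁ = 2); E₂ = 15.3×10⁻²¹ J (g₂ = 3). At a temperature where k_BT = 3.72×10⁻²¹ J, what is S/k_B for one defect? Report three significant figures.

1.49

Eᵢ/kT = 0, 1.5376, 4.1129.
Z = Σ gᵢe^(−Eᵢ/kT) = 3·e^(−0) + 2·e^(−1.5376) + 3·e^(−4.1129) = 3.0000 + 0.42979 + 0.049081 = 3.4789.
⟨E⟩ = Σ EᵢPᵢ = 0.92252 ×10⁻²¹ J.
S/k_B = ln Z + ⟨E⟩/kT = ln(3.4789) + 0.92252/3.72 = 1.2467 + 0.24799 = 1.49.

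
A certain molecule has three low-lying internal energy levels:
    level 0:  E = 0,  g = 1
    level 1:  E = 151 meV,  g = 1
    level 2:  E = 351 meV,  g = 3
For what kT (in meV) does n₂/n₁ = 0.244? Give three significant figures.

79.7 meV

n₂/n₁ = (g₂/g₁) exp[−(E₂−E₁)/kT] = 0.244.
⇒ (E₂−E₁)/kT = ln((3/1)/0.244) = ln(12.295) = 2.5092.
kT = 200 meV / 2.5092 = 79.7 meV.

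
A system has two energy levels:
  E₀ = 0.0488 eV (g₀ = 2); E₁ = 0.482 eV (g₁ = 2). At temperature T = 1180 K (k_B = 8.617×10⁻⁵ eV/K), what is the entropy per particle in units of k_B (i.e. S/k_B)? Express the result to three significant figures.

0.766

k_BT = 8.617×10⁻⁵ × 1180 K = 0.10168 eV.
Eᵢ/kT = 0.47994, 4.7404.
Z = Σ gᵢe^(−Eᵢ/kT) = 2·e^(−0.47994) + 2·e^(−4.7404) = 1.2376 + 0.017470 = 1.2551.
⟨E⟩ = Σ EᵢPᵢ = 0.054829 eV.
S/k_B = ln Z + ⟨E⟩/kT = ln(1.2551) + 0.054829/0.10168 = 0.22722 + 0.53923 = 0.766.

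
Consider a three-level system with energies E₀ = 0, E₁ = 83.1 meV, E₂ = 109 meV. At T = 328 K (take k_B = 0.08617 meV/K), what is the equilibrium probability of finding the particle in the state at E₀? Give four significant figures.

k_BT = 0.08617 × 328 K = 28.2638 meV.
Eᵢ/kT = 0, 2.94016, 3.85652.
Z = Σ e^(−Eᵢ/kT) = e^(−0) + e^(−2.94016) + e^(−3.85652) = 1.00000 + 0.0528573 + 0.0211414 = 1.07400.
P₀ = e^(−E₀/kT) / Z = 1.00000/1.07400 = 0.9311.

0.9311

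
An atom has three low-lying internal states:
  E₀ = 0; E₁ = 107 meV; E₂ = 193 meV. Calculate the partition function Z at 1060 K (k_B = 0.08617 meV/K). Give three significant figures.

k_BT = 0.08617 × 1060 K = 91.340 meV.
Eᵢ/kT = 0, 1.1714, 2.1130.
Z = Σ e^(−Eᵢ/kT) = e^(−0) + e^(−1.1714) + e^(−2.1130) = 1.0000 + 0.30993 + 0.12087 = 1.4308.

Z = 1.43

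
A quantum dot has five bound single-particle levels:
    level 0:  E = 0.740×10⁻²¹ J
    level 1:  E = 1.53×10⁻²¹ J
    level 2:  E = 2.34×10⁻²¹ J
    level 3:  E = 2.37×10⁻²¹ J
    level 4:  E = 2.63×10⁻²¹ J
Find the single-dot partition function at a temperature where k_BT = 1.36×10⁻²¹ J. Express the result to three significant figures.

Eᵢ/kT = 0.54412, 1.1250, 1.7206, 1.7426, 1.9338.
Z = Σ e^(−Eᵢ/kT) = e^(−0.54412) + e^(−1.1250) + e^(−1.7206) + e^(−1.7426) + e^(−1.9338) = 0.58035 + 0.32465 + 0.17896 + 0.17506 + 0.14460 = 1.4036.

Z = 1.40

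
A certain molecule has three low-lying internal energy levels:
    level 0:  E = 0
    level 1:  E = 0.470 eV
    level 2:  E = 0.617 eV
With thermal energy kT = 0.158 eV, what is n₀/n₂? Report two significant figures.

50

n₀/n₂ = exp[−(E₀−E₂)/kT] = exp(−(-0.617 eV)/(0.158 eV)) = exp(3.905) = 50.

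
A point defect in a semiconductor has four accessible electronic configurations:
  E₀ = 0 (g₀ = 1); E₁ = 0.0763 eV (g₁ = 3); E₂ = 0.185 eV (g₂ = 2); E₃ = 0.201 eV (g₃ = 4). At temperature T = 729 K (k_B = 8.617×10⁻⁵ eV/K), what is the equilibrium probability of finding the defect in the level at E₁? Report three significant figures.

0.412

k_BT = 8.617×10⁻⁵ × 729 K = 0.062818 eV.
Eᵢ/kT = 0, 1.2146, 2.9450, 3.1997.
Z = Σ gᵢe^(−Eᵢ/kT) = 1·e^(−0) + 3·e^(−1.2146) + 2·e^(−2.9450) + 4·e^(−3.1997) = 1.0000 + 0.89049 + 0.10520 + 0.16310 = 2.1588.
P₁ = g₁ e^(−E₁/kT) / Z = 0.89049/2.1588 = 0.412.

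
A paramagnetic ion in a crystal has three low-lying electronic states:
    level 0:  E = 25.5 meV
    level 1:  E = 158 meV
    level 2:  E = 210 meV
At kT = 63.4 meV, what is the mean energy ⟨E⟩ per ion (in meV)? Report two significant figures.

Eᵢ/kT = 0.4022, 2.492, 3.312.
Z = Σ e^(−Eᵢ/kT) = e^(−0.4022) + e^(−2.492) + e^(−3.312) = 0.6688 + 0.08274 + 0.03644 = 0.7880.
⟨E⟩ = Σ Eᵢ e^(−Eᵢ/kT) / Z = (25.5·0.6688 + 158·0.08274 + 210·0.03644) / 0.7880 = 48 meV.

48 meV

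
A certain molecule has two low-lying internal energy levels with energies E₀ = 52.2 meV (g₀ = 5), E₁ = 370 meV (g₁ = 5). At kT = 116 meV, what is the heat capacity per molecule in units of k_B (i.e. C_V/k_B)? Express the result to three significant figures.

0.428

Eᵢ/kT = 0.45000, 3.1897.
Z = Σ gᵢe^(−Eᵢ/kT) = 5·e^(−0.45000) + 5·e^(−3.1897) = 3.1881 + 0.20592 = 3.3940.
⟨E⟩ = 71.482 meV, ⟨E²⟩ = 10866 meV².
C_V/k_B = (⟨E²⟩ − ⟨E⟩²)/(kT)² = (10866 − 5109.7)/13456 = 0.428.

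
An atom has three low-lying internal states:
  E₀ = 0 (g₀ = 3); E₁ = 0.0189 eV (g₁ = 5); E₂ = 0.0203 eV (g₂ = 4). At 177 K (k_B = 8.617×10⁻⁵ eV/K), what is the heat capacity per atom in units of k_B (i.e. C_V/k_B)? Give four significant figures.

0.4059

k_BT = 8.617×10⁻⁵ × 177 K = 0.0152521 eV.
Eᵢ/kT = 0, 1.23917, 1.33096.
Z = Σ gᵢe^(−Eᵢ/kT) = 3·e^(−0) + 5·e^(−1.23917) + 4·e^(−1.33096) = 3.00000 + 1.44812 + 1.05689 = 5.50501.
⟨E⟩ = 0.00886907 eV, ⟨E²⟩ = 0.000173082 eV².
C_V/k_B = (⟨E²⟩ − ⟨E⟩²)/(kT)² = (0.000173082 − 0.0000786604)/0.000232627 = 0.4059.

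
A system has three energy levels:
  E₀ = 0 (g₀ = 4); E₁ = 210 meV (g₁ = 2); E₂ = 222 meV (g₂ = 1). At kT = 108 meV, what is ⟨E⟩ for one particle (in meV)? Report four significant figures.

20.05 meV

Eᵢ/kT = 0, 1.94444, 2.05556.
Z = Σ gᵢe^(−Eᵢ/kT) = 4·e^(−0) + 2·e^(−1.94444) + 1·e^(−2.05556) = 4.00000 + 0.286135 + 0.128021 = 4.41416.
⟨E⟩ = Σ Eᵢ gᵢe^(−Eᵢ/kT) / Z = (0·4.00000 + 210·0.286135 + 222·0.128021) / 4.41416 = 20.05 meV.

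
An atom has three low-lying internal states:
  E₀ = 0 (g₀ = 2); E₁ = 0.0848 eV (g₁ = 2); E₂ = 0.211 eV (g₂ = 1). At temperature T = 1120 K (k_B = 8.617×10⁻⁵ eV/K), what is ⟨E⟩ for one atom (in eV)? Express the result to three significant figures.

0.0320 eV

k_BT = 8.617×10⁻⁵ × 1120 K = 0.096510 eV.
Eᵢ/kT = 0, 0.87867, 2.1863.
Z = Σ gᵢe^(−Eᵢ/kT) = 2·e^(−0) + 2·e^(−0.87867) + 1·e^(−2.1863) = 2.0000 + 0.83067 + 0.11233 = 2.9430.
⟨E⟩ = Σ Eᵢ gᵢe^(−Eᵢ/kT) / Z = (0·2.0000 + 0.0848·0.83067 + 0.211·0.11233) / 2.9430 = 0.0320 eV.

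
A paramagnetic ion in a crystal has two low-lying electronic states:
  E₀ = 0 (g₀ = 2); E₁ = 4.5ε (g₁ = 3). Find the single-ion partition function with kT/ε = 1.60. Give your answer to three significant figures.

Z = 2.18

Eᵢ/kT = 0, 2.8125.
Z = Σ gᵢe^(−Eᵢ/kT) = 2·e^(−0) + 3·e^(−2.8125) = 2.0000 + 0.18016 = 2.1802.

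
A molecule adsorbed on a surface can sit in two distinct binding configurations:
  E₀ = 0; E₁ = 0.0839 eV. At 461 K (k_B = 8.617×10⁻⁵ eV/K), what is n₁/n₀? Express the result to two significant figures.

k_BT = 8.617×10⁻⁵ × 461 K = 0.03972 eV.
n₁/n₀ = exp[−(E₁−E₀)/kT] = exp(−(0.0839 eV)/(0.03972 eV)) = exp(-2.112) = 0.12.

0.12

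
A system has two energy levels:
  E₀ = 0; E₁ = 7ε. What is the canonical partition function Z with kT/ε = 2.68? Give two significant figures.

Z = 1.1

Eᵢ/kT = 0, 2.612.
Z = Σ e^(−Eᵢ/kT) = e^(−0) + e^(−2.612) = 1.000 + 0.07339 = 1.073.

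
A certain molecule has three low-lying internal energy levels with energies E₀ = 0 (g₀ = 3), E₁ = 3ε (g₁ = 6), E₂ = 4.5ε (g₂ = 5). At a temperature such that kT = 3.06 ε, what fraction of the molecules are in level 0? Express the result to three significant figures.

0.469

Eᵢ/kT = 0, 0.98039, 1.4706.
Z = Σ gᵢe^(−Eᵢ/kT) = 3·e^(−0) + 6·e^(−0.98039) + 5·e^(−1.4706) = 3.0000 + 2.2510 + 1.1489 = 6.3999.
P₀ = g₀ e^(−E₀/kT) / Z = 3.0000/6.3999 = 0.469.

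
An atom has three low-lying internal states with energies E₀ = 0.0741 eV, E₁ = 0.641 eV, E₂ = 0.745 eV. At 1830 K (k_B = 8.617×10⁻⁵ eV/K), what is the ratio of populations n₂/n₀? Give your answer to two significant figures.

0.014

k_BT = 8.617×10⁻⁵ × 1830 K = 0.1577 eV.
n₂/n₀ = exp[−(E₂−E₀)/kT] = exp(−(0.6709 eV)/(0.1577 eV)) = exp(-4.254) = 0.014.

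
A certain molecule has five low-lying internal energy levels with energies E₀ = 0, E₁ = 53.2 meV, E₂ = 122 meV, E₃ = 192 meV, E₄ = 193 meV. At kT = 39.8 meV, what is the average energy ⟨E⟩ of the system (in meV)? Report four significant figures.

Eᵢ/kT = 0, 1.33668, 3.06533, 4.82412, 4.84925.
Z = Σ e^(−Eᵢ/kT) = e^(−0) + e^(−1.33668) + e^(−3.06533) + e^(−4.82412) + e^(−4.84925) = 1.00000 + 0.262716 + 0.0466384 + 0.00803362 + 0.00783425 = 1.32522.
⟨E⟩ = Σ Eᵢ e^(−Eᵢ/kT) / Z = (0·1.00000 + 53.2·0.262716 + 122·0.0466384 + 192·0.00803362 + 193·0.00783425) / 1.32522 = 17.14 meV.

17.14 meV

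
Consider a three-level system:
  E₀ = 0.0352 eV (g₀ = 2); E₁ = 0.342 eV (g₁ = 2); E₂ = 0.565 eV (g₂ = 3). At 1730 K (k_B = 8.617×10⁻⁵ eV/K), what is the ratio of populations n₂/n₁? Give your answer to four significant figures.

0.3361

k_BT = 8.617×10⁻⁵ × 1730 K = 0.149074 eV.
n₂/n₁ = (g₂/g₁) exp[−(E₂−E₁)/kT] = (3/2) × exp(−(0.223 eV)/(0.149074 eV)) = (3/2) × exp(-1.49590) = 0.3361.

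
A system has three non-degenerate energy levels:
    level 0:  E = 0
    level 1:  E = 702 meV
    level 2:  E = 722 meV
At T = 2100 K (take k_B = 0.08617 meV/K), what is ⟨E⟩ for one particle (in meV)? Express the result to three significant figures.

k_BT = 0.08617 × 2100 K = 180.96 meV.
Eᵢ/kT = 0, 3.8793, 3.9898.
Z = Σ e^(−Eᵢ/kT) = e^(−0) + e^(−3.8793) + e^(−3.9898) = 1.0000 + 0.020665 + 0.018503 = 1.0392.
⟨E⟩ = Σ Eᵢ e^(−Eᵢ/kT) / Z = (0·1.0000 + 702·0.020665 + 722·0.018503) / 1.0392 = 26.8 meV.

26.8 meV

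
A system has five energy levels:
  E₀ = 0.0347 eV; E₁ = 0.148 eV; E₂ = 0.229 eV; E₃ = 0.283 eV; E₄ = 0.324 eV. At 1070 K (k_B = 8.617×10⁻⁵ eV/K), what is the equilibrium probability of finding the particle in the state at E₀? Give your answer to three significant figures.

0.656

k_BT = 8.617×10⁻⁵ × 1070 K = 0.092202 eV.
Eᵢ/kT = 0.37635, 1.6052, 2.4837, 3.0693, 3.5140.
Z = Σ e^(−Eᵢ/kT) = e^(−0.37635) + e^(−1.6052) + e^(−2.4837) + e^(−3.0693) + e^(−3.5140) = 0.68636 + 0.20085 + 0.083434 + 0.046454 + 0.029778 = 1.0469.
P₀ = e^(−E₀/kT) / Z = 0.68636/1.0469 = 0.656.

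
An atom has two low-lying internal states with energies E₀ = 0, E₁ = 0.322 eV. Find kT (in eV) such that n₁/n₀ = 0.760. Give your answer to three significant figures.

1.17 eV

n₁/n₀ = exp[−(E₁−E₀)/kT] = 0.760.
⇒ (E₁−E₀)/kT = ln(1/0.760) = ln(1.3158) = 0.27444.
kT = 0.322 eV / 0.27444 = 1.17 eV.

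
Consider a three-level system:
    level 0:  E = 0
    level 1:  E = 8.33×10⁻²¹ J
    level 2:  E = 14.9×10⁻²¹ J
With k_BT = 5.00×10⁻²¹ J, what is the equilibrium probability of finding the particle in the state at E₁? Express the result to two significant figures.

0.15

Eᵢ/kT = 0, 1.666, 2.980.
Z = Σ e^(−Eᵢ/kT) = e^(−0) + e^(−1.666) + e^(−2.980) = 1.000 + 0.1890 + 0.05079 = 1.240.
P₁ = e^(−E₁/kT) / Z = 0.1890/1.240 = 0.15.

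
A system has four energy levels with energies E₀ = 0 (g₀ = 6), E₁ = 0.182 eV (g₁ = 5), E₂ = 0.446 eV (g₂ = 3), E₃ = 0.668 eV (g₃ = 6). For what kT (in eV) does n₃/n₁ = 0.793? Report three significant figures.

n₃/n₁ = (g₃/g₁) exp[−(E₃−E₁)/kT] = 0.793.
⇒ (E₃−E₁)/kT = ln((6/5)/0.793) = ln(1.5132) = 0.41423.
kT = 0.486 eV / 0.41423 = 1.17 eV.

1.17 eV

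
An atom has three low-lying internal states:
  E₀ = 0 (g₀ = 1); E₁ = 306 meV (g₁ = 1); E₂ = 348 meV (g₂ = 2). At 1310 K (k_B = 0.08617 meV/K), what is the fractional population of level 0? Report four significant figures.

0.8635

k_BT = 0.08617 × 1310 K = 112.883 meV.
Eᵢ/kT = 0, 2.71077, 3.08284.
Z = Σ gᵢe^(−Eᵢ/kT) = 1·e^(−0) + 1·e^(−2.71077) + 2·e^(−3.08284) = 1.00000 + 0.0664856 + 0.0916578 = 1.15814.
P₀ = g₀ e^(−E₀/kT) / Z = 1.00000/1.15814 = 0.8635.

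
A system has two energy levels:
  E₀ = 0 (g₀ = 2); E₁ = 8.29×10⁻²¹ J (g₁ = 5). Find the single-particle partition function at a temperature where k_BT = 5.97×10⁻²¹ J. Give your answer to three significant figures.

Eᵢ/kT = 0, 1.3886.
Z = Σ gᵢe^(−Eᵢ/kT) = 2·e^(−0) + 5·e^(−1.3886) = 2.0000 + 1.2471 = 3.2471.

Z = 3.25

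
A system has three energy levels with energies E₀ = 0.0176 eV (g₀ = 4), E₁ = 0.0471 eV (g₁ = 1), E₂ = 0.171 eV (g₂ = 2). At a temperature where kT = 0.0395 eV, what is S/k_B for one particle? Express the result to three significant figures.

Eᵢ/kT = 0.44557, 1.1924, 4.3291.
Z = Σ gᵢe^(−Eᵢ/kT) = 4·e^(−0.44557) + 1·e^(−1.1924) + 2·e^(−4.3291) = 2.5618 + 0.30349 + 0.026359 = 2.8916.
⟨E⟩ = Σ EᵢPᵢ = 0.022095 eV.
S/k_B = ln Z + ⟨E⟩/kT = ln(2.8916) + 0.022095/0.0395 = 1.0618 + 0.55937 = 1.62.

1.62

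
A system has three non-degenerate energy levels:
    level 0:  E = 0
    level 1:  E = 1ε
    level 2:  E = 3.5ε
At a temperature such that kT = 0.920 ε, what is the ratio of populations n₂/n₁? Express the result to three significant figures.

0.0660

n₂/n₁ = exp[−(E₂−E₁)/kT] = exp(−(2.5ε)/(0.920ε)) = exp(-2.7174) = 0.0660.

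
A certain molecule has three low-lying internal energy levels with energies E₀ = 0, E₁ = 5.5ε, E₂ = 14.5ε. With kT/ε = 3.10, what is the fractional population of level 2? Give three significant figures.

0.00789

Eᵢ/kT = 0, 1.7742, 4.6774.
Z = Σ e^(−Eᵢ/kT) = e^(−0) + e^(−1.7742) + e^(−4.6774) = 1.0000 + 0.16962 + 0.0093032 = 1.1789.
P₂ = e^(−E₂/kT) / Z = 0.0093032/1.1789 = 0.00789.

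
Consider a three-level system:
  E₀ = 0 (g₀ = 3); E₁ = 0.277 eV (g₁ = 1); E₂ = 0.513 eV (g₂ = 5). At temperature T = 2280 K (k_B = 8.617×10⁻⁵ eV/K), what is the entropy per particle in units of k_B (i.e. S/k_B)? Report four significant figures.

1.645

k_BT = 8.617×10⁻⁵ × 2280 K = 0.196468 eV.
Eᵢ/kT = 0, 1.40990, 2.61111.
Z = Σ gᵢe^(−Eᵢ/kT) = 3·e^(−0) + 1·e^(−1.40990) + 5·e^(−2.61111) = 3.00000 + 0.244168 + 0.367265 = 3.61143.
⟨E⟩ = Σ EᵢPᵢ = 0.0708975 eV.
S/k_B = ln Z + ⟨E⟩/kT = ln(3.61143) + 0.0708975/0.196468 = 1.28410 + 0.360860 = 1.645.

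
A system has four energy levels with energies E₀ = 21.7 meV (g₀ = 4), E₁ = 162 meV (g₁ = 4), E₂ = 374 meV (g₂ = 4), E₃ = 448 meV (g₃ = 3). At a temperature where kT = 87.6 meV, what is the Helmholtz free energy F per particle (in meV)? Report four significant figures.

Eᵢ/kT = 0.247717, 1.84932, 4.26941, 5.11416.
Z = Σ gᵢe^(−Eᵢ/kT) = 4·e^(−0.247717) + 4·e^(−1.84932) + 4·e^(−4.26941) + 3·e^(−5.11416) = 3.12232 + 0.629376 + 0.0559601 + 0.0180331 = 3.82569.
F = −kT ln Z = −87.6 × ln(3.82569) = −87.6 × 1.34174 = -117.5 meV.

-117.5 meV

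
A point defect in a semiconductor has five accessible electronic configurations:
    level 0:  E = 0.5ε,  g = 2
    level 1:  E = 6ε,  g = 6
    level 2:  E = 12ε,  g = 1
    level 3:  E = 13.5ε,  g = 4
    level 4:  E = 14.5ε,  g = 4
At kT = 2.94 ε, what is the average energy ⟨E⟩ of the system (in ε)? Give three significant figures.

Eᵢ/kT = 0.17007, 2.0408, 4.0816, 4.5918, 4.9320.
Z = Σ gᵢe^(−Eᵢ/kT) = 2·e^(−0.17007) + 6·e^(−2.0408) + 1·e^(−4.0816) + 4·e^(−4.5918) + 4·e^(−4.9320) = 1.6872 + 0.77955 + 0.016880 + 0.040538 + 0.028848 = 2.5530.
⟨E⟩ = Σ Eᵢ gᵢe^(−Eᵢ/kT) / Z = (0.5·1.6872 + 6·0.77955 + 12·0.016880 + 13.5·0.040538 + 14.5·0.028848) / 2.5530 = 2.62 ε.

2.62 ε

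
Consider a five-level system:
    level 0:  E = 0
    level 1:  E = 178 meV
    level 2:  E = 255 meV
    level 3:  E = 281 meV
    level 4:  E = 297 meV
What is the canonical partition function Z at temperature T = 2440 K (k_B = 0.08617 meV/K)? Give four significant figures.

k_BT = 0.08617 × 2440 K = 210.255 meV.
Eᵢ/kT = 0, 0.846591, 1.21281, 1.33647, 1.41257.
Z = Σ e^(−Eᵢ/kT) = e^(−0) + e^(−0.846591) + e^(−1.21281) + e^(−1.33647) + e^(−1.41257) = 1.00000 + 0.428874 + 0.297361 + 0.262772 + 0.243517 = 2.23252.

Z = 2.233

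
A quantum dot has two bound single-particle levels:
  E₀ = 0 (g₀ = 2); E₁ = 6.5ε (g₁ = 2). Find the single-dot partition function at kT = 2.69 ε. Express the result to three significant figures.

Z = 2.18

Eᵢ/kT = 0, 2.4164.
Z = Σ gᵢe^(−Eᵢ/kT) = 2·e^(−0) + 2·e^(−2.4164) = 2.0000 + 0.17848 = 2.1785.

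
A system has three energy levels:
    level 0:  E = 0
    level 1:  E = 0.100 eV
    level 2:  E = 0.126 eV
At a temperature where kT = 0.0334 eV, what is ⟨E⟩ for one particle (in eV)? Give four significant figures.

0.007368 eV

Eᵢ/kT = 0, 2.99401, 3.77246.
Z = Σ e^(−Eᵢ/kT) = e^(−0) + e^(−2.99401) + e^(−3.77246) = 1.00000 + 0.0500862 + 0.0229954 = 1.07308.
⟨E⟩ = Σ Eᵢ e^(−Eᵢ/kT) / Z = (0·1.00000 + 0.100·0.0500862 + 0.126·0.0229954) / 1.07308 = 0.007368 eV.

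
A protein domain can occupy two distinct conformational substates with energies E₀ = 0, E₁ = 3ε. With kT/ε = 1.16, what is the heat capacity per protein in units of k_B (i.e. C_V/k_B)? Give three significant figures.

0.436

Eᵢ/kT = 0, 2.5862.
Z = Σ e^(−Eᵢ/kT) = e^(−0) + e^(−2.5862) = 1.0000 + 0.075306 = 1.0753.
⟨E⟩ = 0.21010 ε, ⟨E²⟩ = 0.63029 ε².
C_V/k_B = (⟨E²⟩ − ⟨E⟩²)/(kT)² = (0.63029 − 0.044142)/1.3456 = 0.436.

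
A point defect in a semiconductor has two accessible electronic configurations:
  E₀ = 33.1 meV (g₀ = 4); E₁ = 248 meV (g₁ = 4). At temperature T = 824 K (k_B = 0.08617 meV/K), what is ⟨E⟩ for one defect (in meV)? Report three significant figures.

k_BT = 0.08617 × 824 K = 71.004 meV.
Eᵢ/kT = 0.46617, 3.4928.
Z = Σ gᵢe^(−Eᵢ/kT) = 4·e^(−0.46617) + 4·e^(−3.4928) = 2.5096 + 0.12166 = 2.6313.
⟨E⟩ = Σ Eᵢ gᵢe^(−Eᵢ/kT) / Z = (33.1·2.5096 + 248·0.12166) / 2.6313 = 43.0 meV.

43.0 meV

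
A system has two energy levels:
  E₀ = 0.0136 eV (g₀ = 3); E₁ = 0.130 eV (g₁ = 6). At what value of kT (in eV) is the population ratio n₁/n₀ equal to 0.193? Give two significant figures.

n₁/n₀ = (g₁/g₀) exp[−(E₁−E₀)/kT] = 0.193.
⇒ (E₁−E₀)/kT = ln((6/3)/0.193) = ln(10.36) = 2.338.
kT = 0.1164 eV / 2.338 = 0.050 eV.

0.050 eV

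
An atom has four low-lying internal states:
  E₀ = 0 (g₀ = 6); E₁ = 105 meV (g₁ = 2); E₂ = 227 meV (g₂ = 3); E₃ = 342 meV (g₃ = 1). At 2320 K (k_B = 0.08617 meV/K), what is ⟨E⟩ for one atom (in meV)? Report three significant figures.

48.6 meV

k_BT = 0.08617 × 2320 K = 199.91 meV.
Eᵢ/kT = 0, 0.52524, 1.1355, 1.7108.
Z = Σ gᵢe^(−Eᵢ/kT) = 6·e^(−0) + 2·e^(−0.52524) + 3·e^(−1.1355) + 1·e^(−1.7108) = 6.0000 + 1.1828 + 0.96378 + 0.18072 = 8.3273.
⟨E⟩ = Σ Eᵢ gᵢe^(−Eᵢ/kT) / Z = (0·6.0000 + 105·1.1828 + 227·0.96378 + 342·0.18072) / 8.3273 = 48.6 meV.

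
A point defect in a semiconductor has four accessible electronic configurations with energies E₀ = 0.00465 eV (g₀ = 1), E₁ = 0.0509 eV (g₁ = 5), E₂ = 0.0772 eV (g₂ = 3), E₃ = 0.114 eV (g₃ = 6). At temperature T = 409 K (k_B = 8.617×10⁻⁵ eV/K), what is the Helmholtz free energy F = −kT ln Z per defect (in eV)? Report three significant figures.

k_BT = 8.617×10⁻⁵ × 409 K = 0.035244 eV.
Eᵢ/kT = 0.13194, 1.4442, 2.1904, 3.2346.
Z = Σ gᵢe^(−Eᵢ/kT) = 1·e^(−0.13194) + 5·e^(−1.4442) + 3·e^(−2.1904) + 6·e^(−3.2346) = 0.87639 + 1.1797 + 0.33562 + 0.23626 = 2.6280.
F = −kT ln Z = −0.035244 × ln(2.6280) = −0.035244 × 0.96622 = -0.0341 eV.

-0.0341 eV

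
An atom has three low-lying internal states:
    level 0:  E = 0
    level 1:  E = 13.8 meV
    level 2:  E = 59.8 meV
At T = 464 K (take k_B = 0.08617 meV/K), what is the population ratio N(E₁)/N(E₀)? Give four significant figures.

0.7081

k_BT = 0.08617 × 464 K = 39.9829 meV.
n₁/n₀ = exp[−(E₁−E₀)/kT] = exp(−(13.8 meV)/(39.9829 meV)) = exp(-0.345148) = 0.7081.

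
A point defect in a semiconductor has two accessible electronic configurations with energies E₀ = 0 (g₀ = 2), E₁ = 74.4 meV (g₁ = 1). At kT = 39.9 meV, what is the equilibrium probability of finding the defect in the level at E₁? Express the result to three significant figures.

Eᵢ/kT = 0, 1.8647.
Z = Σ gᵢe^(−Eᵢ/kT) = 2·e^(−0) + 1·e^(−1.8647) = 2.0000 + 0.15494 = 2.1549.
P₁ = g₁ e^(−E₁/kT) / Z = 0.15494/2.1549 = 0.0719.

0.0719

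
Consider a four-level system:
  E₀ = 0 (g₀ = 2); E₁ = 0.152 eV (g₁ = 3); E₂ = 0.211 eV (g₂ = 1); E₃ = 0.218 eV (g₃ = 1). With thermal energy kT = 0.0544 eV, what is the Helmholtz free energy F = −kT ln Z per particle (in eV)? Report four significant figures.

-0.04344 eV

Eᵢ/kT = 0, 2.79412, 3.87868, 4.00735.
Z = Σ gᵢe^(−Eᵢ/kT) = 2·e^(−0) + 3·e^(−2.79412) + 1·e^(−3.87868) + 1·e^(−4.00735) = 2.00000 + 0.183506 + 0.0206781 + 0.0181815 = 2.22237.
F = −kT ln Z = −0.0544 × ln(2.22237) = −0.0544 × 0.798574 = -0.04344 eV.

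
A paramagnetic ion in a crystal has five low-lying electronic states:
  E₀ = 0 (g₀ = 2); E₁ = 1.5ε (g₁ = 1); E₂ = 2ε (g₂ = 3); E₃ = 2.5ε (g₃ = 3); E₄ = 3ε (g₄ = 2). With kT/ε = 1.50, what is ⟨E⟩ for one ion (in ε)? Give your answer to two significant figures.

1.1 ε

Eᵢ/kT = 0, 1.000, 1.333, 1.667, 2.000.
Z = Σ gᵢe^(−Eᵢ/kT) = 2·e^(−0) + 1·e^(−1.000) + 3·e^(−1.333) + 3·e^(−1.667) + 2·e^(−2.000) = 2.000 + 0.3679 + 0.7911 + 0.5664 + 0.2707 = 3.996.
⟨E⟩ = Σ Eᵢ gᵢe^(−Eᵢ/kT) / Z = (0·2.000 + 1.5·0.3679 + 2·0.7911 + 2.5·0.5664 + 3·0.2707) / 3.996 = 1.1 ε.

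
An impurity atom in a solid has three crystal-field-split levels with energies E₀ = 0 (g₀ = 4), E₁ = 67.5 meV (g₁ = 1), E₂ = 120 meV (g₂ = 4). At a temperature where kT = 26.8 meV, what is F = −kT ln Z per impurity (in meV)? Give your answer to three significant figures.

-38.0 meV

Eᵢ/kT = 0, 2.5187, 4.4776.
Z = Σ gᵢe^(−Eᵢ/kT) = 4·e^(−0) + 1·e^(−2.5187) + 4·e^(−4.4776) = 4.0000 + 0.080564 + 0.045443 = 4.1260.
F = −kT ln Z = −26.8 × ln(4.1260) = −26.8 × 1.4173 = -38.0 meV.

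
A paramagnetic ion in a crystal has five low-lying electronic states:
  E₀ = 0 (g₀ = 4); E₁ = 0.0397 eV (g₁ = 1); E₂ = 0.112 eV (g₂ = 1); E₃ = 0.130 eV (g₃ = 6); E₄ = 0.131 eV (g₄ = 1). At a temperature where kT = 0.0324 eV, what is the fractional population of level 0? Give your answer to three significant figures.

Eᵢ/kT = 0, 1.2253, 3.4568, 4.0123, 4.0432.
Z = Σ gᵢe^(−Eᵢ/kT) = 4·e^(−0) + 1·e^(−1.2253) + 1·e^(−3.4568) + 6·e^(−4.0123) + 1·e^(−4.0432) = 4.0000 + 0.29367 + 0.031530 + 0.10855 + 0.017541 = 4.4513.
P₀ = g₀ e^(−E₀/kT) / Z = 4.0000/4.4513 = 0.899.

0.899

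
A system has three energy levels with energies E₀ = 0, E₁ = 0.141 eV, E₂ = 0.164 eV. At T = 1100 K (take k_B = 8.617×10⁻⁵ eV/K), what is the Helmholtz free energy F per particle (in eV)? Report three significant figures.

-0.0321 eV

k_BT = 8.617×10⁻⁵ × 1100 K = 0.094787 eV.
Eᵢ/kT = 0, 1.4875, 1.7302.
Z = Σ e^(−Eᵢ/kT) = e^(−0) + e^(−1.4875) + e^(−1.7302) = 1.0000 + 0.22594 + 0.17725 = 1.4032.
F = −kT ln Z = −0.094787 × ln(1.4032) = −0.094787 × 0.33876 = -0.0321 eV.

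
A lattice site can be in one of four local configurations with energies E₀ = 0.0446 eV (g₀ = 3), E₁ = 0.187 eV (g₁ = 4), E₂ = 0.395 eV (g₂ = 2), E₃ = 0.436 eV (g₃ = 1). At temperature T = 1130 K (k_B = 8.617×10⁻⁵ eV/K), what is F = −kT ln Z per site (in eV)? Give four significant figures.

k_BT = 8.617×10⁻⁵ × 1130 K = 0.0973721 eV.
Eᵢ/kT = 0.458037, 1.92047, 4.05660, 4.47767.
Z = Σ gᵢe^(−Eᵢ/kT) = 3·e^(−0.458037) + 4·e^(−1.92047) + 2·e^(−4.05660) + 1·e^(−4.47767) = 1.89757 + 0.586152 + 0.0346155 + 0.0113599 = 2.52970.
F = −kT ln Z = −0.0973721 × ln(2.52970) = −0.0973721 × 0.928101 = -0.09037 eV.

-0.09037 eV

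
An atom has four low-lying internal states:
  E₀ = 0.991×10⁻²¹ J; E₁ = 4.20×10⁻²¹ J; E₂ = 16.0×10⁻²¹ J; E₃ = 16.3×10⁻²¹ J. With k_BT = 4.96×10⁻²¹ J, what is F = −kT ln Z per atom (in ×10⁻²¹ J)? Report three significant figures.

Eᵢ/kT = 0.19980, 0.84677, 3.2258, 3.2863.
Z = Σ e^(−Eᵢ/kT) = e^(−0.19980) + e^(−0.84677) + e^(−3.2258) + e^(−3.2863) = 0.81889 + 0.42880 + 0.039724 + 0.037392 = 1.3248.
F = −kT ln Z = −4.96 × ln(1.3248) = −4.96 × 0.28126 = -1.40 ×10⁻²¹ J.

-1.40 ×10⁻²¹ J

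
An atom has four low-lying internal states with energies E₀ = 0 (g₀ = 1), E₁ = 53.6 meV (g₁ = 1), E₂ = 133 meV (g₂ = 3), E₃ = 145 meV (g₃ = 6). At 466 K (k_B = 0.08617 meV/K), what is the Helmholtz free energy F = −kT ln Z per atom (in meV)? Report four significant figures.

-17.20 meV

k_BT = 0.08617 × 466 K = 40.1552 meV.
Eᵢ/kT = 0, 1.33482, 3.31215, 3.61099.
Z = Σ gᵢe^(−Eᵢ/kT) = 1·e^(−0) + 1·e^(−1.33482) + 3·e^(−3.31215) + 6·e^(−3.61099) = 1.00000 + 0.263206 + 0.109313 + 0.162150 = 1.53467.
F = −kT ln Z = −40.1552 × ln(1.53467) = −40.1552 × 0.428315 = -17.20 meV.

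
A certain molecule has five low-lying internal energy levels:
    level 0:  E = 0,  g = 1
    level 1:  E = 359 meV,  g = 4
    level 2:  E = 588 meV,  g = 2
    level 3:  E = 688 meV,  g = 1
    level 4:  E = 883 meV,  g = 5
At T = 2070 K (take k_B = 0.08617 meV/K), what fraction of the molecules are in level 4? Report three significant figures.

k_BT = 0.08617 × 2070 K = 178.37 meV.
Eᵢ/kT = 0, 2.0127, 3.2965, 3.8572, 4.9504.
Z = Σ gᵢe^(−Eᵢ/kT) = 1·e^(−0) + 4·e^(−2.0127) + 2·e^(−3.2965) + 1·e^(−3.8572) + 5·e^(−4.9504) = 1.0000 + 0.53451 + 0.074025 + 0.021127 + 0.035403 = 1.6651.
P₄ = g₄ e^(−E₄/kT) / Z = 0.035403/1.6651 = 0.0213.

0.0213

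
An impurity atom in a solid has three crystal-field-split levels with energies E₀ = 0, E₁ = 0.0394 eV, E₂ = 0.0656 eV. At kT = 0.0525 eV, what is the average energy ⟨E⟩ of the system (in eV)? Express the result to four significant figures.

Eᵢ/kT = 0, 0.750476, 1.24952.
Z = Σ e^(−Eᵢ/kT) = e^(−0) + e^(−0.750476) + e^(−1.24952) = 1.00000 + 0.472142 + 0.286642 = 1.75878.
⟨E⟩ = Σ Eᵢ e^(−Eᵢ/kT) / Z = (0·1.00000 + 0.0394·0.472142 + 0.0656·0.286642) / 1.75878 = 0.02127 eV.

0.02127 eV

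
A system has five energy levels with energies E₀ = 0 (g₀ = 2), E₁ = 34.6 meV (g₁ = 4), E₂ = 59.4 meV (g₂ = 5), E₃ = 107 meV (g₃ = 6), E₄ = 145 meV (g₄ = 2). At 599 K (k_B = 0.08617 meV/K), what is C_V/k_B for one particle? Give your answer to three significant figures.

k_BT = 0.08617 × 599 K = 51.616 meV.
Eᵢ/kT = 0, 0.67033, 1.1508, 2.0730, 2.8092.
Z = Σ gᵢe^(−Eᵢ/kT) = 2·e^(−0) + 4·e^(−0.67033) + 5·e^(−1.1508) + 6·e^(−2.0730) + 2·e^(−2.8092) = 2.0000 + 2.0462 + 1.5819 + 0.75485 + 0.12051 = 6.5035.
⟨E⟩ = 40.441 meV, ⟨E²⟩ = 2953.4 meV².
C_V/k_B = (⟨E²⟩ − ⟨E⟩²)/(kT)² = (2953.4 − 1635.5)/2664.2 = 0.495.

0.495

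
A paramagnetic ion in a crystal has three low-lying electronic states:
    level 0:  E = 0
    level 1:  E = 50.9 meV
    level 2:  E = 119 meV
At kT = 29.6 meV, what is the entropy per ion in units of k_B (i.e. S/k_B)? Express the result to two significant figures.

Eᵢ/kT = 0, 1.720, 4.020.
Z = Σ e^(−Eᵢ/kT) = e^(−0) + e^(−1.720) + e^(−4.020) = 1.000 + 0.1791 + 0.01795 = 1.197.
⟨E⟩ = Σ EᵢPᵢ = 9.400 meV.
S/k_B = ln Z + ⟨E⟩/kT = ln(1.197) + 9.400/29.6 = 0.1798 + 0.3176 = 0.50.

0.50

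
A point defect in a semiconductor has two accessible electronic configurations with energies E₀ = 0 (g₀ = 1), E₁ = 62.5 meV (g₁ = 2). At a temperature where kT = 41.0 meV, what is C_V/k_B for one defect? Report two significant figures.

0.49

Eᵢ/kT = 0, 1.524.
Z = Σ gᵢe^(−Eᵢ/kT) = 1·e^(−0) + 2·e^(−1.524) = 1.000 + 0.4357 = 1.436.
⟨E⟩ = 18.96 meV, ⟨E²⟩ = 1185 meV².
C_V/k_B = (⟨E²⟩ − ⟨E⟩²)/(kT)² = (1185 − 359.5)/1681 = 0.49.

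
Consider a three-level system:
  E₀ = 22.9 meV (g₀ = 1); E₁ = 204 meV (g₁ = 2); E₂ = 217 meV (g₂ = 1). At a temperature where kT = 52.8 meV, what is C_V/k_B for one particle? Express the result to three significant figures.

0.929

Eᵢ/kT = 0.43371, 3.8636, 4.1098.
Z = Σ gᵢe^(−Eᵢ/kT) = 1·e^(−0.43371) + 2·e^(−3.8636) + 1·e^(−4.1098) = 0.64810 + 0.041985 + 0.016411 = 0.70650.
⟨E⟩ = 38.171 meV, ⟨E²⟩ = 4048.0 meV².
C_V/k_B = (⟨E²⟩ − ⟨E⟩²)/(kT)² = (4048.0 − 1457.0)/2787.8 = 0.929.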